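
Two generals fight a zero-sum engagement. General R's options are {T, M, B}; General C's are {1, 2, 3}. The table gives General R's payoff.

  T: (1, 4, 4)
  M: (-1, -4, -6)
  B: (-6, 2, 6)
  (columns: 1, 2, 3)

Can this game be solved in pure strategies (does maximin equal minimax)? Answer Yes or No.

Row minima: T → 1, M → -6, B → -6; maximin = 1.
Column maxima: 1 → 1, 2 → 4, 3 → 6; minimax = 1.
maximin = minimax = 1, so a saddle point exists.

Yes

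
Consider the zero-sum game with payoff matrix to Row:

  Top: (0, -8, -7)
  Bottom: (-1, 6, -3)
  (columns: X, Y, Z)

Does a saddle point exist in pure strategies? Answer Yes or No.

Row minima: Top → -8, Bottom → -3; maximin = -3.
Column maxima: X → 0, Y → 6, Z → -3; minimax = -3.
maximin = minimax = -3, so a saddle point exists.

Yes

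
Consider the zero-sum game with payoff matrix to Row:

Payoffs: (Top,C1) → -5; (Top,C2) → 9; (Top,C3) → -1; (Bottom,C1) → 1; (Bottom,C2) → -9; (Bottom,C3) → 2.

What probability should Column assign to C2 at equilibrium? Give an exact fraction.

Row minima: Top → -5, Bottom → -9; maximin = -5.
Column maxima: C1 → 1, C2 → 9, C3 → 2; minimax = 1.
-5 ≠ 1, so there is no saddle point; optimal play is mixed.
C3 is strictly dominated by C1 (it gives Row strictly more in every row), so Column never plays it.
On the remaining 2×2 (Top, Bottom vs C1, C2):
Let Row play Top with probability p. Expected payoff against C1: (-5)p + 1(1−p) = −6p + 1; against C2: 9p + (-9)(1−p) = 18p − 9.
Setting these equal: −6p + 1 = 18p − 9 ⇒ −24p = -10 ⇒ p = 5/12, and the value is (-6)·(5/12) + 1 = -3/2.
For Column: with q = P(C1), equating Top's and Bottom's payoffs gives −14q + 9 = 10q − 9 ⇒ q = 3/4.

1/4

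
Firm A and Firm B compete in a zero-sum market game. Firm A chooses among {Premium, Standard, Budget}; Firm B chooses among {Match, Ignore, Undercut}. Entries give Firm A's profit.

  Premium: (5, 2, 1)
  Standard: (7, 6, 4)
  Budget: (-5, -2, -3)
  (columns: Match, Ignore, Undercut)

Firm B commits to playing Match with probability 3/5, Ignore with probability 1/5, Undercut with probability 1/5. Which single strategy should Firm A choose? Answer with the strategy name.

Expected payoff of Premium: (3/5)·5 + (1/5)·2 + (1/5)·1 = 18/5.
Expected payoff of Standard: (3/5)·7 + (1/5)·6 + (1/5)·4 = 31/5.
Expected payoff of Budget: (3/5)·(-5) + (1/5)·(-2) + (1/5)·(-3) = -4.
The largest is 31/5, so Firm A's best response is Standard.

Standard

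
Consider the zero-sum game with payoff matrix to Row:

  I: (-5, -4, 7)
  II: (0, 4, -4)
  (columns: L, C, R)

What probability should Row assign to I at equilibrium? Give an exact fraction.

1/4

Row minima: I → -5, II → -4; maximin = -4.
Column maxima: L → 0, C → 4, R → 7; minimax = 0.
-4 ≠ 0, so there is no saddle point; optimal play is mixed.
C is strictly dominated by L (it gives Row strictly more in every row), so Column never plays it.
On the remaining 2×2 (I, II vs L, R):
Let Row play I with probability p. Expected payoff against L: (-5)p + 0(1−p) = −5p; against R: 7p + (-4)(1−p) = 11p − 4.
Setting these equal: −5p = 11p − 4 ⇒ −16p = -4 ⇒ p = 1/4, and the value is (-5)·(1/4) = -5/4.
For Column: with q = P(L), equating I's and II's payoffs gives −12q + 7 = 4q − 4 ⇒ q = 11/16.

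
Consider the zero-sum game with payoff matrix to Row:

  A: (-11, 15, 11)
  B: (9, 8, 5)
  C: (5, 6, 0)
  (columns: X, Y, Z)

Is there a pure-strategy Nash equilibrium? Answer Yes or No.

No

Row minima: A → -11, B → 5, C → 0; maximin = 5.
Column maxima: X → 9, Y → 15, Z → 11; minimax = 9.
5 ≠ 9, so no pure-strategy equilibrium exists.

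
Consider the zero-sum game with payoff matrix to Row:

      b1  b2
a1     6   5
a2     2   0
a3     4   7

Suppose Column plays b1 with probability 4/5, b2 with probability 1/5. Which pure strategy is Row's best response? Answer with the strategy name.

Expected payoff of a1: (4/5)·6 + (1/5)·5 = 29/5.
Expected payoff of a2: (4/5)·2 + (1/5)·0 = 8/5.
Expected payoff of a3: (4/5)·4 + (1/5)·7 = 23/5.
The largest is 29/5, so Row's best response is a1.

a1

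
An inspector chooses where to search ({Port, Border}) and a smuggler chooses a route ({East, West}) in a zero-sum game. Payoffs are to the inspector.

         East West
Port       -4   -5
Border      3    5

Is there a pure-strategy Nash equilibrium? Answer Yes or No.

Row minima: Port → -5, Border → 3; maximin = 3.
Column maxima: East → 3, West → 5; minimax = 3.
maximin = minimax = 3, so a saddle point exists.

Yes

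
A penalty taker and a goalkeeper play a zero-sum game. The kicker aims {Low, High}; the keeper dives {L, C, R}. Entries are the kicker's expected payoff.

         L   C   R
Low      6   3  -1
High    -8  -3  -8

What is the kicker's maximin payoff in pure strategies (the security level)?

-1

Row minima: Low → -1, High → -8.
The best of these is -1.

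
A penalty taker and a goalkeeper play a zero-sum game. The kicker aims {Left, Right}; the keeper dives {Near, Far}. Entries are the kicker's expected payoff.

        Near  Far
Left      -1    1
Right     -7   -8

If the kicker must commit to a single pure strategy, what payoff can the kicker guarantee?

-1

Row minima: Left → -1, Right → -8.
The best of these is -1.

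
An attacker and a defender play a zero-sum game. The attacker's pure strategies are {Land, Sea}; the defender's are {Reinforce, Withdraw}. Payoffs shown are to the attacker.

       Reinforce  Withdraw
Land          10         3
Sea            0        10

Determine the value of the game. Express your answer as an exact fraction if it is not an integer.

Row minima: Land → 3, Sea → 0; maximin = 3.
Column maxima: Reinforce → 10, Withdraw → 10; minimax = 10.
3 ≠ 10, so there is no saddle point; optimal play is mixed.
Let the attacker play Land with probability p. Expected payoff against Reinforce: 10p + 0(1−p) = 10p; against Withdraw: 3p + 10(1−p) = −7p + 10.
Setting these equal: 10p = −7p + 10 ⇒ 17p = 10 ⇒ p = 10/17, and the value is (10)·(10/17) = 100/17.
For the defender: with q = P(Reinforce), equating Land's and Sea's payoffs gives 7q + 3 = −10q + 10 ⇒ q = 7/17.

100/17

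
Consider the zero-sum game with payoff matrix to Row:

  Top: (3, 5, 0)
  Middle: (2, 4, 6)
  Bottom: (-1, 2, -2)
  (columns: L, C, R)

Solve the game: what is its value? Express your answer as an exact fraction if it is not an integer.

Row minima: Top → 0, Middle → 2, Bottom → -2; maximin = 2.
Column maxima: L → 3, C → 5, R → 6; minimax = 3.
2 ≠ 3, so there is no saddle point; optimal play is mixed.
Bottom is strictly dominated by Top, so Row never plays it.
C is strictly dominated by L (it gives Row strictly more in every row), so Column never plays it.
On the remaining 2×2 (Top, Middle vs L, R):
Let Row play Top with probability p. Expected payoff against L: 3p + 2(1−p) = p + 2; against R: 0p + 6(1−p) = −6p + 6.
Setting these equal: p + 2 = −6p + 6 ⇒ 7p = 4 ⇒ p = 4/7, and the value is (1)·(4/7) + 2 = 18/7.
For Column: with q = P(L), equating Top's and Middle's payoffs gives 3q = −4q + 6 ⇒ q = 6/7.

18/7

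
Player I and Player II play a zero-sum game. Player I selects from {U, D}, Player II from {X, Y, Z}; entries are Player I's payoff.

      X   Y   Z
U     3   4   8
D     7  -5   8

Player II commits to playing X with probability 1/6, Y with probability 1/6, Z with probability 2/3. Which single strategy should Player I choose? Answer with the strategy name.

Expected payoff of U: (1/6)·3 + (1/6)·4 + (2/3)·8 = 13/2.
Expected payoff of D: (1/6)·7 + (1/6)·(-5) + (2/3)·8 = 17/3.
The largest is 13/2, so Player I's best response is U.

U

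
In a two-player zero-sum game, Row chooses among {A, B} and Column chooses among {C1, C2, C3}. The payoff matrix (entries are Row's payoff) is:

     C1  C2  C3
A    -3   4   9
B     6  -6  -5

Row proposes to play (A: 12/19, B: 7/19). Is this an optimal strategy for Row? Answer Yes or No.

Yes

Against C1 this mix gives (12/19)·(-3) + (7/19)·6 = 6/19.
Against C2 this mix gives (12/19)·4 + (7/19)·(-6) = 6/19.
Against C3 this mix gives (12/19)·9 + (7/19)·(-5) = 73/19.
All of Column's active replies (C1, C2) yield 6/19, and no column does worse for Row. The mix makes Column indifferent and guarantees 6/19, so it is optimal.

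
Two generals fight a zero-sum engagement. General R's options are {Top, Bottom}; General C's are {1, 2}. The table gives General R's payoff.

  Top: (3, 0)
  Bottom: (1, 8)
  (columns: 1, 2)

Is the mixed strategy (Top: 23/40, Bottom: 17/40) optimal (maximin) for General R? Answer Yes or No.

No

Against 1 this mix gives (23/40)·3 + (17/40)·1 = 43/20.
Against 2 this mix gives (23/40)·0 + (17/40)·8 = 17/5.
General C will play 1, holding General R to 43/20. Shifting weight toward the row that does better against 1 would raise this floor (the equalizing mix achieves 12/5 against both 1 and 2), so the proposed strategy is not optimal.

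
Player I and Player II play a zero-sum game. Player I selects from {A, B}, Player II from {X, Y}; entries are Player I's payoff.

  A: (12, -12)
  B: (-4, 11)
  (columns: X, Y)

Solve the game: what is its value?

28/13

Row minima: A → -12, B → -4; maximin = -4.
Column maxima: X → 12, Y → 11; minimax = 11.
-4 ≠ 11, so there is no saddle point; optimal play is mixed.
Let Player I play A with probability p. Expected payoff against X: 12p + (-4)(1−p) = 16p − 4; against Y: (-12)p + 11(1−p) = −23p + 11.
Setting these equal: 16p − 4 = −23p + 11 ⇒ 39p = 15 ⇒ p = 5/13, and the value is (16)·(5/13) − 4 = 28/13.
For Player II: with q = P(X), equating A's and B's payoffs gives 24q − 12 = −15q + 11 ⇒ q = 23/39.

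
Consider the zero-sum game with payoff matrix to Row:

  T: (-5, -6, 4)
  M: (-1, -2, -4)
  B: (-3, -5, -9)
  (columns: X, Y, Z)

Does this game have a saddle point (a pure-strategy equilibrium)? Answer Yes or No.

No

Row minima: T → -6, M → -4, B → -9; maximin = -4.
Column maxima: X → -1, Y → -2, Z → 4; minimax = -2.
-4 ≠ -2, so no pure-strategy equilibrium exists.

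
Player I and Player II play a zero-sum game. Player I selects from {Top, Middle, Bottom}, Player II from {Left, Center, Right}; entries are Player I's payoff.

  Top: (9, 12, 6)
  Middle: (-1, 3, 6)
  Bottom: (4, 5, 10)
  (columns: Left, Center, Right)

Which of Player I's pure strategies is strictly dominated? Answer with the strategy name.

Bottom gives a strictly higher payoff than Middle against every column: 4 > -1, 5 > 3, 10 > 6.
So Middle is strictly dominated and Player I never plays it.

Middle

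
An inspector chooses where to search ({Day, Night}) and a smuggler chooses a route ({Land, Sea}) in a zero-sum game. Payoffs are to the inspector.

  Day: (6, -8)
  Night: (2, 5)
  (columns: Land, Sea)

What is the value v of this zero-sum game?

46/17

Row minima: Day → -8, Night → 2; maximin = 2.
Column maxima: Land → 6, Sea → 5; minimax = 5.
2 ≠ 5, so there is no saddle point; optimal play is mixed.
Let the inspector play Day with probability p. Expected payoff against Land: 6p + 2(1−p) = 4p + 2; against Sea: (-8)p + 5(1−p) = −13p + 5.
Setting these equal: 4p + 2 = −13p + 5 ⇒ 17p = 3 ⇒ p = 3/17, and the value is (4)·(3/17) + 2 = 46/17.
For the smuggler: with q = P(Land), equating Day's and Night's payoffs gives 14q − 8 = −3q + 5 ⇒ q = 13/17.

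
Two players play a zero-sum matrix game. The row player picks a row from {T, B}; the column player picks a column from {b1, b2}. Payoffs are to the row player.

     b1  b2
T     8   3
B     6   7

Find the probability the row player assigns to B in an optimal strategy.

5/6

Row minima: T → 3, B → 6; maximin = 6.
Column maxima: b1 → 8, b2 → 7; minimax = 7.
6 ≠ 7, so there is no saddle point; optimal play is mixed.
Let the row player play T with probability p. Expected payoff against b1: 8p + 6(1−p) = 2p + 6; against b2: 3p + 7(1−p) = −4p + 7.
Setting these equal: 2p + 6 = −4p + 7 ⇒ 6p = 1 ⇒ p = 1/6, and the value is (2)·(1/6) + 6 = 19/3.
For the column player: with q = P(b1), equating T's and B's payoffs gives 5q + 3 = −q + 7 ⇒ q = 2/3.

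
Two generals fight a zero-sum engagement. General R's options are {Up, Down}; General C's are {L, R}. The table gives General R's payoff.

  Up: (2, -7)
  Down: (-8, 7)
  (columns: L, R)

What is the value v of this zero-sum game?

-7/4

Row minima: Up → -7, Down → -8; maximin = -7.
Column maxima: L → 2, R → 7; minimax = 2.
-7 ≠ 2, so there is no saddle point; optimal play is mixed.
Let General R play Up with probability p. Expected payoff against L: 2p + (-8)(1−p) = 10p − 8; against R: (-7)p + 7(1−p) = −14p + 7.
Setting these equal: 10p − 8 = −14p + 7 ⇒ 24p = 15 ⇒ p = 5/8, and the value is (10)·(5/8) − 8 = -7/4.
For General C: with q = P(L), equating Up's and Down's payoffs gives 9q − 7 = −15q + 7 ⇒ q = 7/12.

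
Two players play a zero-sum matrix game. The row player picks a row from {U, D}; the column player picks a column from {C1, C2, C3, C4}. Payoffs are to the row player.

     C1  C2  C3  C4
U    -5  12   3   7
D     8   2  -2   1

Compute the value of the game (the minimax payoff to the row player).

7/9

Row minima: U → -5, D → -2; maximin = -2.
Column maxima: C1 → 8, C2 → 12, C3 → 3, C4 → 7; minimax = 3.
-2 ≠ 3, so there is no saddle point; optimal play is mixed.
C2 is strictly dominated by C3 (it gives the row player strictly more in every row), so the column player never plays it.
C4 is strictly dominated by C3 (it gives the row player strictly more in every row), so the column player never plays it.
On the remaining 2×2 (U, D vs C1, C3):
Let the row player play U with probability p. Expected payoff against C1: (-5)p + 8(1−p) = −13p + 8; against C3: 3p + (-2)(1−p) = 5p − 2.
Setting these equal: −13p + 8 = 5p − 2 ⇒ −18p = -10 ⇒ p = 5/9, and the value is (-13)·(5/9) + 8 = 7/9.
For the column player: with q = P(C1), equating U's and D's payoffs gives −8q + 3 = 10q − 2 ⇒ q = 5/18.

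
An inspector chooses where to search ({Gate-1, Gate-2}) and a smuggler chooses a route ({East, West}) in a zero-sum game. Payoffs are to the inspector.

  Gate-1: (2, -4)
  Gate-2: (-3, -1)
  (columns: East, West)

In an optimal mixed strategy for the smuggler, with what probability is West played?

5/8

Row minima: Gate-1 → -4, Gate-2 → -3; maximin = -3.
Column maxima: East → 2, West → -1; minimax = -1.
-3 ≠ -1, so there is no saddle point; optimal play is mixed.
Let the inspector play Gate-1 with probability p. Expected payoff against East: 2p + (-3)(1−p) = 5p − 3; against West: (-4)p + (-1)(1−p) = −3p − 1.
Setting these equal: 5p − 3 = −3p − 1 ⇒ 8p = 2 ⇒ p = 1/4, and the value is (5)·(1/4) − 3 = -7/4.
For the smuggler: with q = P(East), equating Gate-1's and Gate-2's payoffs gives 6q − 4 = −2q − 1 ⇒ q = 3/8.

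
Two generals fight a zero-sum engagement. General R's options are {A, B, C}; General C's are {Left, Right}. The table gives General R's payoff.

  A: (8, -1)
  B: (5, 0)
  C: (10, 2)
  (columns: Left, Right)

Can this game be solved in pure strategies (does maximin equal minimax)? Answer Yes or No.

Yes

Row minima: A → -1, B → 0, C → 2; maximin = 2.
Column maxima: Left → 10, Right → 2; minimax = 2.
maximin = minimax = 2, so a saddle point exists.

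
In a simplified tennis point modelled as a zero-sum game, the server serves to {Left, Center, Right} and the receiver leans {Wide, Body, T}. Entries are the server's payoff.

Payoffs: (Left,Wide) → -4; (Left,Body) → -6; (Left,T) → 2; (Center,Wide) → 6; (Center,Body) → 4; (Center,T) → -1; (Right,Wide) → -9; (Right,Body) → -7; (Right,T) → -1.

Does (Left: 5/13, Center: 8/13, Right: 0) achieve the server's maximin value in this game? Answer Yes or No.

Against Wide this mix gives (5/13)·(-4) + (8/13)·6 = 28/13.
Against Body this mix gives (5/13)·(-6) + (8/13)·4 = 2/13.
Against T this mix gives (5/13)·2 + (8/13)·(-1) = 2/13.
All of the receiver's active replies (Body, T) yield 2/13, and no column does worse for the server. The mix makes the receiver indifferent and guarantees 2/13, so it is optimal.

Yes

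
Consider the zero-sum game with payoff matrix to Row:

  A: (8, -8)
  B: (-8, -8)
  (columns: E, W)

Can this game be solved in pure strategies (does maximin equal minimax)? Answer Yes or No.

Yes

Row minima: A → -8, B → -8; maximin = -8.
Column maxima: E → 8, W → -8; minimax = -8.
maximin = minimax = -8, so a saddle point exists.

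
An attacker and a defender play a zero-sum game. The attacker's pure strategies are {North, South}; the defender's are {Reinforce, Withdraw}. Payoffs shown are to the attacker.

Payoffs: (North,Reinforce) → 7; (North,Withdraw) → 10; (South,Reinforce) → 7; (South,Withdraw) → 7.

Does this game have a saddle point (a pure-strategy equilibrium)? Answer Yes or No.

Yes

Row minima: North → 7, South → 7; maximin = 7.
Column maxima: Reinforce → 7, Withdraw → 10; minimax = 7.
maximin = minimax = 7, so a saddle point exists.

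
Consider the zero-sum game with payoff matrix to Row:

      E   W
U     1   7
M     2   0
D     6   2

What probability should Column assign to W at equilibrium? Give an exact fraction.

1/2

Row minima: U → 1, M → 0, D → 2; maximin = 2.
Column maxima: E → 6, W → 7; minimax = 6.
2 ≠ 6, so there is no saddle point; optimal play is mixed.
M is strictly dominated by D, so Row never plays it.
On the remaining 2×2 (U, D vs E, W):
Let Row play U with probability p. Expected payoff against E: 1p + 6(1−p) = −5p + 6; against W: 7p + 2(1−p) = 5p + 2.
Setting these equal: −5p + 6 = 5p + 2 ⇒ −10p = -4 ⇒ p = 2/5, and the value is (-5)·(2/5) + 6 = 4.
For Column: with q = P(E), equating U's and D's payoffs gives −6q + 7 = 4q + 2 ⇒ q = 1/2.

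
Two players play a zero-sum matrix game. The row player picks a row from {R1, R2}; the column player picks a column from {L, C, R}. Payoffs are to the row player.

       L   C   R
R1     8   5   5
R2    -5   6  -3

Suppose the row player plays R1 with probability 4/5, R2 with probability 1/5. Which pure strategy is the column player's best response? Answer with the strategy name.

R

If the column player plays L, the row player's expected payoff is (4/5)·8 + (1/5)·(-5) = 27/5.
If the column player plays C, the row player's expected payoff is (4/5)·5 + (1/5)·6 = 26/5.
If the column player plays R, the row player's expected payoff is (4/5)·5 + (1/5)·(-3) = 17/5.
The column player minimizes the row player's payoff; the smallest is 17/5, so the best response is R.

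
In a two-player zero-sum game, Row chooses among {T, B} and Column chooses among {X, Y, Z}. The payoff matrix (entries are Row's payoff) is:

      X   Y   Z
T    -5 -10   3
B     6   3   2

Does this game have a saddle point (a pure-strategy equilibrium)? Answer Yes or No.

No

Row minima: T → -10, B → 2; maximin = 2.
Column maxima: X → 6, Y → 3, Z → 3; minimax = 3.
2 ≠ 3, so no pure-strategy equilibrium exists.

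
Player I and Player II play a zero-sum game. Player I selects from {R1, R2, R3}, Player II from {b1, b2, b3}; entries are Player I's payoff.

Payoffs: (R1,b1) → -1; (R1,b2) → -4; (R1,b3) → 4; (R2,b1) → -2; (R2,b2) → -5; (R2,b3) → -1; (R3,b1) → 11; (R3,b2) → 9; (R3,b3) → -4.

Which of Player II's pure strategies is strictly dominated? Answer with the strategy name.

b2 holds Player I's payoff strictly below b1 in every row: -4 < -1, -5 < -2, 9 < 11.
So b1 is strictly dominated for Player II.

b1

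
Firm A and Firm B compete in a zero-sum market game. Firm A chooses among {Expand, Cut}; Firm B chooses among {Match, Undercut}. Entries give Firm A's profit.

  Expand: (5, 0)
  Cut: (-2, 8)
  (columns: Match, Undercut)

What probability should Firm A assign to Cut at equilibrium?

1/3

Row minima: Expand → 0, Cut → -2; maximin = 0.
Column maxima: Match → 5, Undercut → 8; minimax = 5.
0 ≠ 5, so there is no saddle point; optimal play is mixed.
Let Firm A play Expand with probability p. Expected payoff against Match: 5p + (-2)(1−p) = 7p − 2; against Undercut: 0p + 8(1−p) = −8p + 8.
Setting these equal: 7p − 2 = −8p + 8 ⇒ 15p = 10 ⇒ p = 2/3, and the value is (7)·(2/3) − 2 = 8/3.
For Firm B: with q = P(Match), equating Expand's and Cut's payoffs gives 5q = −10q + 8 ⇒ q = 8/15.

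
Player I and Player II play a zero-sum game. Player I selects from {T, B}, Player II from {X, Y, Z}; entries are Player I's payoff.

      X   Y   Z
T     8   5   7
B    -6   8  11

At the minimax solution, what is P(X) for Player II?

3/17

Row minima: T → 5, B → -6; maximin = 5.
Column maxima: X → 8, Y → 8, Z → 11; minimax = 8.
5 ≠ 8, so there is no saddle point; optimal play is mixed.
Z is strictly dominated by Y (it gives Player I strictly more in every row), so Player II never plays it.
On the remaining 2×2 (T, B vs X, Y):
Let Player I play T with probability p. Expected payoff against X: 8p + (-6)(1−p) = 14p − 6; against Y: 5p + 8(1−p) = −3p + 8.
Setting these equal: 14p − 6 = −3p + 8 ⇒ 17p = 14 ⇒ p = 14/17, and the value is (14)·(14/17) − 6 = 94/17.
For Player II: with q = P(X), equating T's and B's payoffs gives 3q + 5 = −14q + 8 ⇒ q = 3/17.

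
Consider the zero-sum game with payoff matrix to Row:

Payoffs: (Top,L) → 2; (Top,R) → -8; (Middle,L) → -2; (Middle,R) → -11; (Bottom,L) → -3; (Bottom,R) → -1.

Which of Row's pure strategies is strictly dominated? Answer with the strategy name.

Top gives a strictly higher payoff than Middle against every column: 2 > -2, -8 > -11.
So Middle is strictly dominated and Row never plays it.

Middle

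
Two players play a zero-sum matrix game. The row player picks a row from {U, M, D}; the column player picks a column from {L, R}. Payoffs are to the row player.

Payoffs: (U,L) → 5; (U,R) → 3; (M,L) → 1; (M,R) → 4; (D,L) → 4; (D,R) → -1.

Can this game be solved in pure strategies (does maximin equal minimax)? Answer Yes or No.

No

Row minima: U → 3, M → 1, D → -1; maximin = 3.
Column maxima: L → 5, R → 4; minimax = 4.
3 ≠ 4, so no pure-strategy equilibrium exists.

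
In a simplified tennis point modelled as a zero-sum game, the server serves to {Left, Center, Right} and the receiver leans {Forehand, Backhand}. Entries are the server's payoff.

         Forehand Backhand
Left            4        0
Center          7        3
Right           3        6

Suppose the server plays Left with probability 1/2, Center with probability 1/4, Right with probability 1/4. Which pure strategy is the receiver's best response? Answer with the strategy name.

Backhand

If the receiver plays Forehand, the server's expected payoff is (1/2)·4 + (1/4)·7 + (1/4)·3 = 9/2.
If the receiver plays Backhand, the server's expected payoff is (1/2)·0 + (1/4)·3 + (1/4)·6 = 9/4.
The receiver minimizes the server's payoff; the smallest is 9/4, so the best response is Backhand.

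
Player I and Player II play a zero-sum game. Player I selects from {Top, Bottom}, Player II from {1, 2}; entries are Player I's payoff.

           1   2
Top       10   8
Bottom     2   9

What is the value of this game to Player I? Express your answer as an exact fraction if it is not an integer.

74/9

Row minima: Top → 8, Bottom → 2; maximin = 8.
Column maxima: 1 → 10, 2 → 9; minimax = 9.
8 ≠ 9, so there is no saddle point; optimal play is mixed.
Let Player I play Top with probability p. Expected payoff against 1: 10p + 2(1−p) = 8p + 2; against 2: 8p + 9(1−p) = −p + 9.
Setting these equal: 8p + 2 = −p + 9 ⇒ 9p = 7 ⇒ p = 7/9, and the value is (8)·(7/9) + 2 = 74/9.
For Player II: with q = P(1), equating Top's and Bottom's payoffs gives 2q + 8 = −7q + 9 ⇒ q = 1/9.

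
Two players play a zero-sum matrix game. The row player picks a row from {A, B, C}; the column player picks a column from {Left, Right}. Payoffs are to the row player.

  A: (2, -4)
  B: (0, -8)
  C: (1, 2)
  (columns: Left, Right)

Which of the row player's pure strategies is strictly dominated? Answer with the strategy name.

A gives a strictly higher payoff than B against every column: 2 > 0, -4 > -8.
So B is strictly dominated and the row player never plays it.

B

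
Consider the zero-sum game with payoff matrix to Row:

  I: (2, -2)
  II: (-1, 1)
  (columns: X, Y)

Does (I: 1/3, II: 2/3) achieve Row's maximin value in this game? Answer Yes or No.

Against X this mix gives (1/3)·2 + (2/3)·(-1) = 0.
Against Y this mix gives (1/3)·(-2) + (2/3)·1 = 0.
All of Column's active replies (X, Y) yield 0, and no column does worse for Row. The mix makes Column indifferent and guarantees 0, so it is optimal.

Yes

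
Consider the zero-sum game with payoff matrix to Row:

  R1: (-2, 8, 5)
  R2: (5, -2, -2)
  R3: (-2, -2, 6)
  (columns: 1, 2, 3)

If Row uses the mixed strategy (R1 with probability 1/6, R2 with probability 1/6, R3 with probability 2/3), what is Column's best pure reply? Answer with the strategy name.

If Column plays 1, Row's expected payoff is (1/6)·(-2) + (1/6)·5 + (2/3)·(-2) = -5/6.
If Column plays 2, Row's expected payoff is (1/6)·8 + (1/6)·(-2) + (2/3)·(-2) = -1/3.
If Column plays 3, Row's expected payoff is (1/6)·5 + (1/6)·(-2) + (2/3)·6 = 9/2.
Column minimizes Row's payoff; the smallest is -5/6, so the best response is 1.

1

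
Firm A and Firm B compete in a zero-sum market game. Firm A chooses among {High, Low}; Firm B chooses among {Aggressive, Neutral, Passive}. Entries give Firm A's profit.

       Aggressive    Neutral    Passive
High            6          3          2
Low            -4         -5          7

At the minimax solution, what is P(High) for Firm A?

12/13

Row minima: High → 2, Low → -5; maximin = 2.
Column maxima: Aggressive → 6, Neutral → 3, Passive → 7; minimax = 3.
2 ≠ 3, so there is no saddle point; optimal play is mixed.
Aggressive is strictly dominated by Neutral (it gives Firm A strictly more in every row), so Firm B never plays it.
On the remaining 2×2 (High, Low vs Neutral, Passive):
Let Firm A play High with probability p. Expected payoff against Neutral: 3p + (-5)(1−p) = 8p − 5; against Passive: 2p + 7(1−p) = −5p + 7.
Setting these equal: 8p − 5 = −5p + 7 ⇒ 13p = 12 ⇒ p = 12/13, and the value is (8)·(12/13) − 5 = 31/13.
For Firm B: with q = P(Neutral), equating High's and Low's payoffs gives q + 2 = −12q + 7 ⇒ q = 5/13.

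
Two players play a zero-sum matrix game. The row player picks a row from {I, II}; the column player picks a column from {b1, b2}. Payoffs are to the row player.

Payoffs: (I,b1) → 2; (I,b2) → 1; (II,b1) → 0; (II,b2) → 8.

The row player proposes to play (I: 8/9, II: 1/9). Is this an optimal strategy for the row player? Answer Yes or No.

Against b1 this mix gives (8/9)·2 + (1/9)·0 = 16/9.
Against b2 this mix gives (8/9)·1 + (1/9)·8 = 16/9.
All of the column player's active replies (b1, b2) yield 16/9, and no column does worse for the row player. The mix makes the column player indifferent and guarantees 16/9, so it is optimal.

Yes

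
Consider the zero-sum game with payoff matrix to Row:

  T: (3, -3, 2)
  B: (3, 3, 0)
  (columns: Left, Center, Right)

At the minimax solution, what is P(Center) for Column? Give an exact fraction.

1/4

Row minima: T → -3, B → 0; maximin = 0.
Column maxima: Left → 3, Center → 3, Right → 2; minimax = 2.
0 ≠ 2, so there is no saddle point; optimal play is mixed.
Left is strictly dominated by Right (it gives Row strictly more in every row), so Column never plays it.
On the remaining 2×2 (T, B vs Center, Right):
Let Row play T with probability p. Expected payoff against Center: (-3)p + 3(1−p) = −6p + 3; against Right: 2p + 0(1−p) = 2p.
Setting these equal: −6p + 3 = 2p ⇒ −8p = -3 ⇒ p = 3/8, and the value is (-6)·(3/8) + 3 = 3/4.
For Column: with q = P(Center), equating T's and B's payoffs gives −5q + 2 = 3q ⇒ q = 1/4.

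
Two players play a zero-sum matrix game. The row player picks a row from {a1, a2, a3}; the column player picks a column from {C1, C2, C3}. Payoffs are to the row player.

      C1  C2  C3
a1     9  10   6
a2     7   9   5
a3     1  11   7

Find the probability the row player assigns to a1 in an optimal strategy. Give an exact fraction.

Row minima: a1 → 6, a2 → 5, a3 → 1; maximin = 6.
Column maxima: C1 → 9, C2 → 11, C3 → 7; minimax = 7.
6 ≠ 7, so there is no saddle point; optimal play is mixed.
a2 is strictly dominated by a1, so the row player never plays it.
C2 is strictly dominated by C1 (it gives the row player strictly more in every row), so the column player never plays it.
On the remaining 2×2 (a1, a3 vs C1, C3):
Let the row player play a1 with probability p. Expected payoff against C1: 9p + 1(1−p) = 8p + 1; against C3: 6p + 7(1−p) = −p + 7.
Setting these equal: 8p + 1 = −p + 7 ⇒ 9p = 6 ⇒ p = 2/3, and the value is (8)·(2/3) + 1 = 19/3.
For the column player: with q = P(C1), equating a1's and a3's payoffs gives 3q + 6 = −6q + 7 ⇒ q = 1/9.

2/3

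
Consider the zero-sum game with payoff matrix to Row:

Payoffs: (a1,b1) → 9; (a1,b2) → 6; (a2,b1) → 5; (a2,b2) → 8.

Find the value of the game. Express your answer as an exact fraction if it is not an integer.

7

Row minima: a1 → 6, a2 → 5; maximin = 6.
Column maxima: b1 → 9, b2 → 8; minimax = 8.
6 ≠ 8, so there is no saddle point; optimal play is mixed.
Let Row play a1 with probability p. Expected payoff against b1: 9p + 5(1−p) = 4p + 5; against b2: 6p + 8(1−p) = −2p + 8.
Setting these equal: 4p + 5 = −2p + 8 ⇒ 6p = 3 ⇒ p = 1/2, and the value is (4)·(1/2) + 5 = 7.
For Column: with q = P(b1), equating a1's and a2's payoffs gives 3q + 6 = −3q + 8 ⇒ q = 1/3.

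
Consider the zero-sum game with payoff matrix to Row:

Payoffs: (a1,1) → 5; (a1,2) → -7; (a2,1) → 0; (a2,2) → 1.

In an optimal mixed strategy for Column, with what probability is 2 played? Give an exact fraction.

Row minima: a1 → -7, a2 → 0; maximin = 0.
Column maxima: 1 → 5, 2 → 1; minimax = 1.
0 ≠ 1, so there is no saddle point; optimal play is mixed.
Let Row play a1 with probability p. Expected payoff against 1: 5p + 0(1−p) = 5p; against 2: (-7)p + 1(1−p) = −8p + 1.
Setting these equal: 5p = −8p + 1 ⇒ 13p = 1 ⇒ p = 1/13, and the value is (5)·(1/13) = 5/13.
For Column: with q = P(1), equating a1's and a2's payoffs gives 12q − 7 = −q + 1 ⇒ q = 8/13.

5/13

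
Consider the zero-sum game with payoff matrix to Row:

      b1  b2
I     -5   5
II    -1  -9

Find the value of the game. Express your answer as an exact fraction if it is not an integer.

-25/9

Row minima: I → -5, II → -9; maximin = -5.
Column maxima: b1 → -1, b2 → 5; minimax = -1.
-5 ≠ -1, so there is no saddle point; optimal play is mixed.
Let Row play I with probability p. Expected payoff against b1: (-5)p + (-1)(1−p) = −4p − 1; against b2: 5p + (-9)(1−p) = 14p − 9.
Setting these equal: −4p − 1 = 14p − 9 ⇒ −18p = -8 ⇒ p = 4/9, and the value is (-4)·(4/9) − 1 = -25/9.
For Column: with q = P(b1), equating I's and II's payoffs gives −10q + 5 = 8q − 9 ⇒ q = 7/9.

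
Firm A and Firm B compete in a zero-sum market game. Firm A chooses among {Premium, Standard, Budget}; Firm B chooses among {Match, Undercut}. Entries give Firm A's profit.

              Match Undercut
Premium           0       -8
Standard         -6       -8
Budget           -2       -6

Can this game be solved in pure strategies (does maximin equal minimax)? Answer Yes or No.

Yes

Row minima: Premium → -8, Standard → -8, Budget → -6; maximin = -6.
Column maxima: Match → 0, Undercut → -6; minimax = -6.
maximin = minimax = -6, so a saddle point exists.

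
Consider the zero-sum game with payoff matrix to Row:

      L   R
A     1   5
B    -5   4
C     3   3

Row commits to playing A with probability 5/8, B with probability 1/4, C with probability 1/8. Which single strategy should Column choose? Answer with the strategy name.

L

If Column plays L, Row's expected payoff is (5/8)·1 + (1/4)·(-5) + (1/8)·3 = -1/4.
If Column plays R, Row's expected payoff is (5/8)·5 + (1/4)·4 + (1/8)·3 = 9/2.
Column minimizes Row's payoff; the smallest is -1/4, so the best response is L.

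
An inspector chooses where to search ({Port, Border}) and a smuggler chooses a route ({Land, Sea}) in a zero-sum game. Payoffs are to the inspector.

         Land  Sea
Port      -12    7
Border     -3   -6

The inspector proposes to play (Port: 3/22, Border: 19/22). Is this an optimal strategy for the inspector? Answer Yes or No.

Yes

Against Land this mix gives (3/22)·(-12) + (19/22)·(-3) = -93/22.
Against Sea this mix gives (3/22)·7 + (19/22)·(-6) = -93/22.
All of the smuggler's active replies (Land, Sea) yield -93/22, and no column does worse for the inspector. The mix makes the smuggler indifferent and guarantees -93/22, so it is optimal.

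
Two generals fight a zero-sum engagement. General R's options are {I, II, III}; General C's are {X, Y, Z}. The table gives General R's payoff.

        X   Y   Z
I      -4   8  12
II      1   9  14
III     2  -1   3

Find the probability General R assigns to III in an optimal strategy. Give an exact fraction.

Row minima: I → -4, II → 1, III → -1; maximin = 1.
Column maxima: X → 2, Y → 9, Z → 14; minimax = 2.
1 ≠ 2, so there is no saddle point; optimal play is mixed.
I is strictly dominated by II, so General R never plays it.
Z is strictly dominated by X (it gives General R strictly more in every row), so General C never plays it.
On the remaining 2×2 (II, III vs X, Y):
Let General R play II with probability p. Expected payoff against X: 1p + 2(1−p) = −p + 2; against Y: 9p + (-1)(1−p) = 10p − 1.
Setting these equal: −p + 2 = 10p − 1 ⇒ −11p = -3 ⇒ p = 3/11, and the value is (-1)·(3/11) + 2 = 19/11.
For General C: with q = P(X), equating II's and III's payoffs gives −8q + 9 = 3q − 1 ⇒ q = 10/11.

8/11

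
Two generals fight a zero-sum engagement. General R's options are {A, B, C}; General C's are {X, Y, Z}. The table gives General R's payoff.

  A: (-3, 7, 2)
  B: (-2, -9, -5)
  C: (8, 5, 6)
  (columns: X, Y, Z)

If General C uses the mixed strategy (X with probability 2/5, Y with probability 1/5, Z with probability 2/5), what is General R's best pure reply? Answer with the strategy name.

C

Expected payoff of A: (2/5)·(-3) + (1/5)·7 + (2/5)·2 = 1.
Expected payoff of B: (2/5)·(-2) + (1/5)·(-9) + (2/5)·(-5) = -23/5.
Expected payoff of C: (2/5)·8 + (1/5)·5 + (2/5)·6 = 33/5.
The largest is 33/5, so General R's best response is C.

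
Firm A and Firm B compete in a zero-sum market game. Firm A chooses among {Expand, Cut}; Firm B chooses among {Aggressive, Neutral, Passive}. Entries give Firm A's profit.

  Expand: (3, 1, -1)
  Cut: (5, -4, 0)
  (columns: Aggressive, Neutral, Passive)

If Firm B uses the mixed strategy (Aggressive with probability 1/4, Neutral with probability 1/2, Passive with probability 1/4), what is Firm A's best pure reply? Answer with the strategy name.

Expand

Expected payoff of Expand: (1/4)·3 + (1/2)·1 + (1/4)·(-1) = 1.
Expected payoff of Cut: (1/4)·5 + (1/2)·(-4) + (1/4)·0 = -3/4.
The largest is 1, so Firm A's best response is Expand.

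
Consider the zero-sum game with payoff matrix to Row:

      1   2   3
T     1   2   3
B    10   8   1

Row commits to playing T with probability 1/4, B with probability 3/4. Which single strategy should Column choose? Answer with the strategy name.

3

If Column plays 1, Row's expected payoff is (1/4)·1 + (3/4)·10 = 31/4.
If Column plays 2, Row's expected payoff is (1/4)·2 + (3/4)·8 = 13/2.
If Column plays 3, Row's expected payoff is (1/4)·3 + (3/4)·1 = 3/2.
Column minimizes Row's payoff; the smallest is 3/2, so the best response is 3.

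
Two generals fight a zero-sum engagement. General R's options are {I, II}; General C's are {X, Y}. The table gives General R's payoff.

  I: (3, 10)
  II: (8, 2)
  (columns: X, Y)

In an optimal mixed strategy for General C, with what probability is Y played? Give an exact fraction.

Row minima: I → 3, II → 2; maximin = 3.
Column maxima: X → 8, Y → 10; minimax = 8.
3 ≠ 8, so there is no saddle point; optimal play is mixed.
Let General R play I with probability p. Expected payoff against X: 3p + 8(1−p) = −5p + 8; against Y: 10p + 2(1−p) = 8p + 2.
Setting these equal: −5p + 8 = 8p + 2 ⇒ −13p = -6 ⇒ p = 6/13, and the value is (-5)·(6/13) + 8 = 74/13.
For General C: with q = P(X), equating I's and II's payoffs gives −7q + 10 = 6q + 2 ⇒ q = 8/13.

5/13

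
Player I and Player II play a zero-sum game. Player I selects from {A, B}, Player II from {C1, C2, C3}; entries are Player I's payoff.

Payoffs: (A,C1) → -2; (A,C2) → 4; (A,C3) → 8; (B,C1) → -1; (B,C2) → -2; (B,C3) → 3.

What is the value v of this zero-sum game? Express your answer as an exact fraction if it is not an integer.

Row minima: A → -2, B → -2; maximin = -2.
Column maxima: C1 → -1, C2 → 4, C3 → 8; minimax = -1.
-2 ≠ -1, so there is no saddle point; optimal play is mixed.
C3 is strictly dominated by C1 (it gives Player I strictly more in every row), so Player II never plays it.
On the remaining 2×2 (A, B vs C1, C2):
Let Player I play A with probability p. Expected payoff against C1: (-2)p + (-1)(1−p) = −p − 1; against C2: 4p + (-2)(1−p) = 6p − 2.
Setting these equal: −p − 1 = 6p − 2 ⇒ −7p = -1 ⇒ p = 1/7, and the value is (-1)·(1/7) − 1 = -8/7.
For Player II: with q = P(C1), equating A's and B's payoffs gives −6q + 4 = q − 2 ⇒ q = 6/7.

-8/7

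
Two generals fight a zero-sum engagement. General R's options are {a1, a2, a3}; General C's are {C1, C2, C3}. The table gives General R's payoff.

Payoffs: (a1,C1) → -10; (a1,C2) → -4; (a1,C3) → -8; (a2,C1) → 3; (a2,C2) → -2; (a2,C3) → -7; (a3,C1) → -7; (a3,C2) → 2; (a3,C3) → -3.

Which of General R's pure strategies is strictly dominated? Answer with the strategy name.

a1

a2 gives a strictly higher payoff than a1 against every column: 3 > -10, -2 > -4, -7 > -8.
So a1 is strictly dominated and General R never plays it.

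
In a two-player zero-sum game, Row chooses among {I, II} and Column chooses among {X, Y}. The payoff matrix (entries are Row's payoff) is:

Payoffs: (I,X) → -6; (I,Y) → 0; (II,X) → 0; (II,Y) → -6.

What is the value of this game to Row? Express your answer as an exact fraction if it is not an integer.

-3

Row minima: I → -6, II → -6; maximin = -6.
Column maxima: X → 0, Y → 0; minimax = 0.
-6 ≠ 0, so there is no saddle point; optimal play is mixed.
Let Row play I with probability p. Expected payoff against X: (-6)p + 0(1−p) = −6p; against Y: 0p + (-6)(1−p) = 6p − 6.
Setting these equal: −6p = 6p − 6 ⇒ −12p = -6 ⇒ p = 1/2, and the value is (-6)·(1/2) = -3.
For Column: with q = P(X), equating I's and II's payoffs gives −6q = 6q − 6 ⇒ q = 1/2.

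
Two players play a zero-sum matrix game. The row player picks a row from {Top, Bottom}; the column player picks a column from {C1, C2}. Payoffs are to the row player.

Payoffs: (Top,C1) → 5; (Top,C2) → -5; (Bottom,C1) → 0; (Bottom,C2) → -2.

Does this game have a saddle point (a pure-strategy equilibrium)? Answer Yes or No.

Yes

Row minima: Top → -5, Bottom → -2; maximin = -2.
Column maxima: C1 → 5, C2 → -2; minimax = -2.
maximin = minimax = -2, so a saddle point exists.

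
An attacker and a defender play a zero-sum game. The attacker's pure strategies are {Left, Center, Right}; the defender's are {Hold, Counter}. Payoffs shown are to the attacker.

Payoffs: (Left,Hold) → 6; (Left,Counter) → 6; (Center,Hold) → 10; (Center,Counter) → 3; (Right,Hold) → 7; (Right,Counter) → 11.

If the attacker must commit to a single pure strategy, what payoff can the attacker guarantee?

Row minima: Left → 6, Center → 3, Right → 7.
The best of these is 7.

7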